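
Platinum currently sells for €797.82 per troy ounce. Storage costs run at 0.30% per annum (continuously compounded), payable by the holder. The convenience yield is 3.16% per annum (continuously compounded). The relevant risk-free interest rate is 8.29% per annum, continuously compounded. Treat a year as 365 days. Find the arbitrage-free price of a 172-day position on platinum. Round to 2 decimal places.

€818.50 per troy ounce

Net carry = r + u − y = 0.0829 + 0.0030 − 0.0316 = 0.0543
F = S·e^((r+u−y)T) = 797.82 · e^(0.0543 × 172/365) = 797.82 · e^0.025588
= 797.82 × 1.025918 = €818.50 per troy ounce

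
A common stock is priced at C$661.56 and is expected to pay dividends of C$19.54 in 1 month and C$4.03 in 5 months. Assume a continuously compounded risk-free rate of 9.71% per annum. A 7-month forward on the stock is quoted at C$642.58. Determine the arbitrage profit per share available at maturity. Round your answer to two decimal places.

PV(dividends) I = 19.54·e^(−0.0971·1/12) + 4.03·e^(−0.0971·5/12) = 23.2527
Fair forward F* = (S − I)·e^(rT) = (661.56 − 23.2527)·e^0.056642 = 638.3073 × 1.058277 = 675.5059
Market C$642.58 < fair 675.5059: forward underpriced → reverse cash-and-carry (short the stock, invest proceeds at r, pay the dividends, go long the forward).
Profit at T = |F_mkt − F*| = |642.58 − 675.5059| = C$32.93 per share

C$32.93 per share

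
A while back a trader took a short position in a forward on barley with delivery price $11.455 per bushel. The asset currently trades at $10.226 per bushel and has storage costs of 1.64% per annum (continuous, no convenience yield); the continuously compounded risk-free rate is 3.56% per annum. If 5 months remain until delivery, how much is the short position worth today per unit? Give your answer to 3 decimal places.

$0.990 per bushel

Current fair forward for the remaining 5 months: F = S·e^((r + u)·T), (r + u) = 0.0356 + 0.0164 = 0.0520
F = 10.226 · e^(0.0520 × 5/12) = 10.226 × 1.021903 = 10.4500
Value of long forward = (F − K)·e^(−rT) = (10.4500 − 11.455) · e^(−0.0356·5/12)
= -1.0050 × 0.985276 = -0.990
Short position value = −(long value) = $0.990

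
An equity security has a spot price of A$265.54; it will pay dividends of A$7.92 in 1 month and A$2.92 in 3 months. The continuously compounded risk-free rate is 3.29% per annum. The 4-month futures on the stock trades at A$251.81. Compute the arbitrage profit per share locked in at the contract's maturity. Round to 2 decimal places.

PV(dividends) I = 7.92·e^(−0.0329·1/12) + 2.92·e^(−0.0329·3/12) = 10.7944
Fair futures F* = (S − I)·e^(rT) = (265.54 − 10.7944)·e^0.010967 = 254.7456 × 1.011027 = 257.5547
Market A$251.81 < fair 257.5547: forward underpriced → reverse cash-and-carry (short the stock, invest proceeds at r, pay the dividends, go long the forward).
Profit at T = |F_mkt − F*| = |251.81 − 257.5547| = A$5.74 per share

A$5.74 per share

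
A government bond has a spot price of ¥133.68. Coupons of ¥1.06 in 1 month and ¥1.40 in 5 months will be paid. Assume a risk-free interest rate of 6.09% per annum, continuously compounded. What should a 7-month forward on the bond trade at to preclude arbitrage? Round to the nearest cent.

¥136.01

PV(coupons) I = 1.06·e^(−0.0609·1/12) + 1.40·e^(−0.0609·5/12)
I = 1.0546 + 1.3649 = 2.4195
F = (S − I)·e^(rT) = (133.68 − 2.4195) · e^(0.0609·7/12)
= 131.2605 · e^0.035525 = 131.2605 × 1.036164 = ¥136.01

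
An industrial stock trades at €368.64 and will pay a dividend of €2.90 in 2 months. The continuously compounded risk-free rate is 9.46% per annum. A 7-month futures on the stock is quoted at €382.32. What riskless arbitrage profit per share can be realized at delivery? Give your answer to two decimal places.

PV(dividends) I = 2.90·e^(−0.0946·2/12) = 2.8546
Fair futures F* = (S − I)·e^(rT) = (368.64 − 2.8546)·e^0.055183 = 365.7854 × 1.056734 = 386.5379
Market €382.32 < fair 386.5379: forward underpriced → reverse cash-and-carry (short the stock, invest proceeds at r, pay the dividends, go long the forward).
Profit at T = |F_mkt − F*| = |382.32 − 386.5379| = €4.22 per share

€4.22 per share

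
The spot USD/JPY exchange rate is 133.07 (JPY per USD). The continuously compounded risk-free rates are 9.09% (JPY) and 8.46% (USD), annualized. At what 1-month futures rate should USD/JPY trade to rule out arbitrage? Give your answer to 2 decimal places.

133.14

F = S·e^((r_JPY − r_USD)T) = 133.07 · e^((0.0909 − 0.0846) × 1/12)
= 133.07 · e^0.000525 = 133.07 × 1.000525
F = 133.14 JPY per USD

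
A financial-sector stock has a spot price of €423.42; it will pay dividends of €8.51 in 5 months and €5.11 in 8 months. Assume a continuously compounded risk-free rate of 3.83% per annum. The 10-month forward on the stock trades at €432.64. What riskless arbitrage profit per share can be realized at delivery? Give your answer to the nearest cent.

PV(dividends) I = 8.51·e^(−0.0383·5/12) + 5.11·e^(−0.0383·8/12) = 13.3564
Fair forward F* = (S − I)·e^(rT) = (423.42 − 13.3564)·e^0.031917 = 410.0636 × 1.032432 = 423.3628
Market €432.64 > fair 423.3628: forward overpriced → cash-and-carry (borrow at r, buy the stock and collect the dividends, short the forward).
Profit at T = |F_mkt − F*| = |432.64 − 423.3628| = €9.28 per share

€9.28 per share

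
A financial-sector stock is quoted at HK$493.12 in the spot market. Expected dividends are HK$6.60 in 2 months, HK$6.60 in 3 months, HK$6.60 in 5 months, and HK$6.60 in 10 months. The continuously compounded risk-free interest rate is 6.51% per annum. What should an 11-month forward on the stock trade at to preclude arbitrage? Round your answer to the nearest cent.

PV(dividends) I = 6.60·e^(−0.0651·2/12) + 6.60·e^(−0.0651·3/12) + 6.60·e^(−0.0651·5/12) + 6.60·e^(−0.0651·10/12)
I = 6.5288 + 6.4935 + 6.4234 + 6.2515 = 25.6972
F = (S − I)·e^(rT) = (493.12 − 25.6972) · e^(0.0651·11/12)
= 467.4228 · e^0.059675 = 467.4228 × 1.061492 = HK$496.17

HK$496.17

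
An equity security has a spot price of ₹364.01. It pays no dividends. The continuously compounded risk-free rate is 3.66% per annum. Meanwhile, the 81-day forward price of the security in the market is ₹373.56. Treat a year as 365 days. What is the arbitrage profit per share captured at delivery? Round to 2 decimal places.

₹6.58 per share

Fair forward: F* = S·e^(carry·T), with carry = r = 0.0366
F* = 364.01 · e^(0.0366 × 81/365) = 364.01 · e^0.008122 = 364.01 × 1.008155 = ₹366.9785
Market ₹373.56 > fair ₹366.9785: forward overpriced → cash-and-carry (buy spot, short the forward).
At maturity, profit = |F_mkt − F*| = |373.56 − 366.9785| = ₹6.58 per share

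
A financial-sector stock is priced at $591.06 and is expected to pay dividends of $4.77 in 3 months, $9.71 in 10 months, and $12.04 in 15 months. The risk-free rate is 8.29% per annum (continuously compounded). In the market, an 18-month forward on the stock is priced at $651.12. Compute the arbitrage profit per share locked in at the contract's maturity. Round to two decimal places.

$9.64 per share

PV(dividends) I = 4.77·e^(−0.0829·3/12) + 9.71·e^(−0.0829·10/12) + 12.04·e^(−0.0829·15/12) = 24.5888
Fair forward F* = (S − I)·e^(rT) = (591.06 − 24.5888)·e^0.124350 = 566.4712 × 1.132412 = 641.4788
Market $651.12 > fair 641.4788: forward overpriced → cash-and-carry (borrow at r, buy the stock and collect the dividends, short the forward).
Profit at T = |F_mkt − F*| = |651.12 − 641.4788| = $9.64 per share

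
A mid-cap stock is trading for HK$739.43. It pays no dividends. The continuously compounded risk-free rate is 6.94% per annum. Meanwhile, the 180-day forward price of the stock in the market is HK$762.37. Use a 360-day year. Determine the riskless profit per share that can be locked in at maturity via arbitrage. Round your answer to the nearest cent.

HK$3.17 per share

Fair forward: F* = S·e^(carry·T), with carry = r = 0.0694
F* = 739.43 · e^(0.0694 × 180/360) = 739.43 · e^0.034700 = 739.43 × 1.035309 = HK$765.5385
Market HK$762.37 < fair HK$765.5385: forward underpriced → reverse cash-and-carry (short spot, go long the forward).
At maturity, profit = |F_mkt − F*| = |762.37 − 765.5385| = HK$3.17 per share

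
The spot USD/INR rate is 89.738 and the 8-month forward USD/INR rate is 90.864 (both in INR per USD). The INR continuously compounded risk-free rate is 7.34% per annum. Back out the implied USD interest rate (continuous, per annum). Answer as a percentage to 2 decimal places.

5.47%

F = S·e^((r_INR − r_USD)T) ⇒ r_USD = r_INR − ln(F/S)/T
ln(90.864/89.738) = 0.012470; /(8/12) = 0.018705
r_USD = 0.0734 − 0.018705 = 0.054695
r_USD = 5.47%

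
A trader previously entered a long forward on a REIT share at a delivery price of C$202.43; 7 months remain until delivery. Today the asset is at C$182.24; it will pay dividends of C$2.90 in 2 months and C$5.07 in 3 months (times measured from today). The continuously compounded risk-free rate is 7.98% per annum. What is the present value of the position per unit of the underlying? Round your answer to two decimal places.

PV(remaining dividends) I = 2.90·e^(−0.0798·2/12) + 5.07·e^(−0.0798·3/12) = 7.8315
Current forward F = (S − I)·e^(rT) = (182.24 − 7.8315)·e^(0.0798·7/12) = 174.4085 × 1.047650 = 182.7191
Value (long) = (F − K)·e^(−rT) = (182.7191 − 202.43) × 0.954517 = -18.8144
Value = -C$18.81

-C$18.81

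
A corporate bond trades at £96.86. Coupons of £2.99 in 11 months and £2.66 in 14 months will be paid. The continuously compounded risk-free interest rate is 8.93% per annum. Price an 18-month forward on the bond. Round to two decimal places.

£104.85

PV(coupons) I = 2.99·e^(−0.0893·11/12) + 2.66·e^(−0.0893·14/12)
I = 2.7550 + 2.3968 = 5.1518
F = (S − I)·e^(rT) = (96.86 − 5.1518) · e^(0.0893·18/12)
= 91.7082 · e^0.133950 = 91.7082 × 1.143336 = £104.85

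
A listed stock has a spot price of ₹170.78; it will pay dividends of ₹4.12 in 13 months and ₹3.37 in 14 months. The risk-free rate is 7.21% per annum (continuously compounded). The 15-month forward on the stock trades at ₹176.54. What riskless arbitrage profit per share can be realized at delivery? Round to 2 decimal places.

PV(dividends) I = 4.12·e^(−0.0721·13/12) + 3.37·e^(−0.0721·14/12) = 6.9086
Fair forward F* = (S − I)·e^(rT) = (170.78 − 6.9086)·e^0.090125 = 163.8714 × 1.094311 = 179.3263
Market ₹176.54 < fair 179.3263: forward underpriced → reverse cash-and-carry (short the stock, invest proceeds at r, pay the dividends, go long the forward).
Profit at T = |F_mkt − F*| = |176.54 − 179.3263| = ₹2.79 per share

₹2.79 per share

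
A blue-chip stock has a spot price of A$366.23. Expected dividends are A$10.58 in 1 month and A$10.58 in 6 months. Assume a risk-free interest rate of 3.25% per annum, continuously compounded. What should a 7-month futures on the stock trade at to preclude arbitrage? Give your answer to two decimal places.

PV(dividends) I = 10.58·e^(−0.0325·1/12) + 10.58·e^(−0.0325·6/12)
I = 10.5514 + 10.4095 = 20.9609
F = (S − I)·e^(rT) = (366.23 − 20.9609) · e^(0.0325·7/12)
= 345.2691 · e^0.018958 = 345.2691 × 1.019139 = A$351.88

A$351.88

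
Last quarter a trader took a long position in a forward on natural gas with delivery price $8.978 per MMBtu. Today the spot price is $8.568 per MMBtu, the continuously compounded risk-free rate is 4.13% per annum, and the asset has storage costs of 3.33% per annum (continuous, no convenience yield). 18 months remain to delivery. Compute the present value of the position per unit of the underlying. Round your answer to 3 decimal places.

Current fair forward for the remaining 18 months: F = S·e^((r + u)·T), (r + u) = 0.0413 + 0.0333 = 0.0746
F = 8.568 · e^(0.0746 × 18/12) = 8.568 × 1.118401 = 9.5825
Value of long forward = (F − K)·e^(−rT) = (9.5825 − 8.978) · e^(−0.0413·18/12)
= 0.6045 × 0.939930 = 0.568

$0.568 per MMBtu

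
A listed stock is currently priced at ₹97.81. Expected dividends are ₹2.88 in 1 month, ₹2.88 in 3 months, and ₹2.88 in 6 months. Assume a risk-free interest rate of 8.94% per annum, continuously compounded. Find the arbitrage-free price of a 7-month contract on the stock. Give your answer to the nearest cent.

PV(dividends) I = 2.88·e^(−0.0894·1/12) + 2.88·e^(−0.0894·3/12) + 2.88·e^(−0.0894·6/12)
I = 2.8586 + 2.8163 + 2.7541 = 8.4290
F = (S − I)·e^(rT) = (97.81 − 8.4290) · e^(0.0894·7/12)
= 89.3810 · e^0.052150 = 89.3810 × 1.053534 = ₹94.17

₹94.17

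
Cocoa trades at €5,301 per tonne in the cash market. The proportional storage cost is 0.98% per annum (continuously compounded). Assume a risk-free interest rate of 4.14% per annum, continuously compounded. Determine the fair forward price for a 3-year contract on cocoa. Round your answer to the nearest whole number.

€6,181 per tonne

Net carry = r + u − y = 0.0414 + 0.0098 − 0.0000 = 0.0512
F = S·e^((r+u−y)T) = 5301 · e^(0.0512 × 3) = 5301 · e^0.153600
= 5301 × 1.166024 = €6,181 per tonne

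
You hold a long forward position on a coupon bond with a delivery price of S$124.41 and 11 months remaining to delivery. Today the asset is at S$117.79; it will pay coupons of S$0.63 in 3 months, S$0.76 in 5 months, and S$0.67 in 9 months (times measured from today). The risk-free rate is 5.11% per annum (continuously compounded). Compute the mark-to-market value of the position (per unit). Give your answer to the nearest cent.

-S$2.94

PV(remaining coupons) I = 0.63·e^(−0.0511·3/12) + 0.76·e^(−0.0511·5/12) + 0.67·e^(−0.0511·9/12) = 2.0108
Current forward F = (S − I)·e^(rT) = (117.79 − 2.0108)·e^(0.0511·11/12) = 115.7792 × 1.047956 = 121.3315
Value (long) = (F − K)·e^(−rT) = (121.3315 − 124.41) × 0.954238 = -2.9376
Value = -S$2.94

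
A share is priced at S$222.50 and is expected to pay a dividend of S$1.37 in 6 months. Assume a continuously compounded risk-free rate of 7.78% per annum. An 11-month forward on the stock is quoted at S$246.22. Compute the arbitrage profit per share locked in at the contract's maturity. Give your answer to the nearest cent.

S$8.69 per share

PV(dividends) I = 1.37·e^(−0.0778·6/12) = 1.3177
Fair forward F* = (S − I)·e^(rT) = (222.50 − 1.3177)·e^0.071317 = 221.1823 × 1.073922 = 237.5325
Market S$246.22 > fair 237.5325: forward overpriced → cash-and-carry (borrow at r, buy the stock and collect the dividends, short the forward).
Profit at T = |F_mkt − F*| = |246.22 − 237.5325| = S$8.69 per share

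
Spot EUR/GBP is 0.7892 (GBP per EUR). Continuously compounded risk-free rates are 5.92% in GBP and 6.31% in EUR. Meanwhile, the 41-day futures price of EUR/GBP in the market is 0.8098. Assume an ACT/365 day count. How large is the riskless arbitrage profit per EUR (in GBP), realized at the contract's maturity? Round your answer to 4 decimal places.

Fair futures: F* = S·e^(carry·T), with carry = (r_GBP − r_EUR) = 0.0592 − 0.0631 = -0.0039
F* = 0.7892 · e^(-0.0039 × 41/365) = 0.7892 · e^-0.000438 = 0.7892 × 0.999562 = 0.7889
Market 0.8098 > fair 0.7889: forward overpriced → cash-and-carry (buy spot, short the forward).
At maturity, profit = |F_mkt − F*| = |0.8098 − 0.7889| = 0.0209 per EUR (in GBP)

0.0209 per EUR (in GBP)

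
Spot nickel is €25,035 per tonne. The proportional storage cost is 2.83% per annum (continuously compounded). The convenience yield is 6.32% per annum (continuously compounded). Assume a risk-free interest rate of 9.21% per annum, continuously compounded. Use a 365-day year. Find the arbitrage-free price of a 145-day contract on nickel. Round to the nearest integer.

€25,610 per tonne

Net carry = r + u − y = 0.0921 + 0.0283 − 0.0632 = 0.0572
F = S·e^((r+u−y)T) = 25035 · e^(0.0572 × 145/365) = 25035 · e^0.022723
= 25035 × 1.022983 = €25,610 per tonne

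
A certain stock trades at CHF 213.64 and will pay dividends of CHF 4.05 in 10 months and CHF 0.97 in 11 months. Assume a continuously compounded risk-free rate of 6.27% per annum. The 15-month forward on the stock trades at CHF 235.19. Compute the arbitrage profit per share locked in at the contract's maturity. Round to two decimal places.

CHF 9.28 per share

PV(dividends) I = 4.05·e^(−0.0627·10/12) + 0.97·e^(−0.0627·11/12) = 4.7596
Fair forward F* = (S − I)·e^(rT) = (213.64 − 4.7596)·e^0.078375 = 208.8804 × 1.081528 = 225.9100
Market CHF 235.19 > fair 225.9100: forward overpriced → cash-and-carry (borrow at r, buy the stock and collect the dividends, short the forward).
Profit at T = |F_mkt − F*| = |235.19 − 225.9100| = CHF 9.28 per share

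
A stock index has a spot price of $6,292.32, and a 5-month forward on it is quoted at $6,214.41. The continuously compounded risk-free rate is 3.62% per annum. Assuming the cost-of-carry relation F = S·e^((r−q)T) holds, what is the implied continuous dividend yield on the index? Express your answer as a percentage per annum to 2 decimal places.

From F = S·e^((r−q)T): (r − q) = ln(F/S)/T
ln(6214.41/6292.32) = ln(0.987618) = -0.012459
(r − q) = -0.012459 / (5/12) = -0.029902
q = r − ln(F/S)/T = 0.0362 + 0.029902 = 0.066102
q = 6.61%

6.61%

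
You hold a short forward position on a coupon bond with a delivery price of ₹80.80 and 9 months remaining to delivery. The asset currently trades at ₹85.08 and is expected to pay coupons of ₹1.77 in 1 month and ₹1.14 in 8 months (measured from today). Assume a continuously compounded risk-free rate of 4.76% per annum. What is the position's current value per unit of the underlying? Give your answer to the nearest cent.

PV(remaining coupons) I = 1.77·e^(−0.0476·1/12) + 1.14·e^(−0.0476·8/12) = 2.8674
Current forward F = (S − I)·e^(rT) = (85.08 − 2.8674)·e^(0.0476·9/12) = 82.2126 × 1.036345 = 85.2006
Value (long) = (F − K)·e^(−rT) = (85.2006 − 80.80) × 0.964930 = 4.2463
Short position value = −(long value) = -₹4.25

-₹4.25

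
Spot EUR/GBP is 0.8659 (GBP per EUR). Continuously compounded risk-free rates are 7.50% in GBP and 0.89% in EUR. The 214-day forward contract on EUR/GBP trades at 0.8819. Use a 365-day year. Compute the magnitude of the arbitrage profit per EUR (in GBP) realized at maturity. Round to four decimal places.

0.0182 per EUR (in GBP)

Fair forward: F* = S·e^(carry·T), with carry = (r_GBP − r_EUR) = 0.0750 − 0.0089 = 0.0661
F* = 0.8659 · e^(0.0661 × 214/365) = 0.8659 · e^0.038755 = 0.8659 × 1.039516 = 0.9001
Market 0.8819 < fair 0.9001: forward underpriced → reverse cash-and-carry (short spot, go long the forward).
At maturity, profit = |F_mkt − F*| = |0.8819 − 0.9001| = 0.0182 per EUR (in GBP)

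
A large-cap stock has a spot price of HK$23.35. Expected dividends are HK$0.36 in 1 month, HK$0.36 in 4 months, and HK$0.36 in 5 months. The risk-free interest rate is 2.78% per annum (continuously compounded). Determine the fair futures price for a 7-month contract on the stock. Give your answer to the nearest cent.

HK$22.64

PV(dividends) I = 0.36·e^(−0.0278·1/12) + 0.36·e^(−0.0278·4/12) + 0.36·e^(−0.0278·5/12)
I = 0.3592 + 0.3567 + 0.3559 = 1.0718
F = (S − I)·e^(rT) = (23.35 − 1.0718) · e^(0.0278·7/12)
= 22.2782 · e^0.016217 = 22.2782 × 1.016349 = HK$22.64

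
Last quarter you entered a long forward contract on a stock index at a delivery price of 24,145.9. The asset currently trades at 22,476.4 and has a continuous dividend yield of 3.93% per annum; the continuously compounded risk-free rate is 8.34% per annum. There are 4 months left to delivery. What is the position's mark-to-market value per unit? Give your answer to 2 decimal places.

-1300.01

Current fair forward for the remaining 4 months: F = S·e^((r − q)·T), (r − q) = 0.0834 − 0.0393 = 0.0441
F = 22476.4 · e^(0.0441 × 4/12) = 22476.4 × 1.01480858 = 22809.2436
Value of long forward = (F − K)·e^(−rT) = (22809.2436 − 24145.9) · e^(−0.0834·4/12)
= -1336.6564 × 0.97258286 = -1300.01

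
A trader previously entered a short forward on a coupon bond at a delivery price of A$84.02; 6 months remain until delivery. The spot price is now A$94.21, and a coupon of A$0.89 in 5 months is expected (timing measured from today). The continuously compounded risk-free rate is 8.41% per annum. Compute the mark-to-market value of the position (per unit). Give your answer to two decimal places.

PV(remaining coupons) I = 0.89·e^(−0.0841·5/12) = 0.8594
Current forward F = (S − I)·e^(rT) = (94.21 − 0.8594)·e^(0.0841·6/12) = 93.3506 × 1.042947 = 97.3597
Value (long) = (F − K)·e^(−rT) = (97.3597 − 84.02) × 0.958822 = 12.7904
Short position value = −(long value) = -A$12.79

-A$12.79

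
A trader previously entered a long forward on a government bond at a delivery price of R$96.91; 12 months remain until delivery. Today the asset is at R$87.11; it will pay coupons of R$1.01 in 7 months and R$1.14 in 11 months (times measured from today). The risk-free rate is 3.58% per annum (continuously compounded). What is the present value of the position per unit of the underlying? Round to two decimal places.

-R$8.48

PV(remaining coupons) I = 1.01·e^(−0.0358·7/12) + 1.14·e^(−0.0358·11/12) = 2.0923
Current forward F = (S − I)·e^(rT) = (87.11 − 2.0923)·e^(0.0358·12/12) = 85.0177 × 1.036449 = 88.1165
Value (long) = (F − K)·e^(−rT) = (88.1165 − 96.91) × 0.964833 = -8.4843
Value = -R$8.48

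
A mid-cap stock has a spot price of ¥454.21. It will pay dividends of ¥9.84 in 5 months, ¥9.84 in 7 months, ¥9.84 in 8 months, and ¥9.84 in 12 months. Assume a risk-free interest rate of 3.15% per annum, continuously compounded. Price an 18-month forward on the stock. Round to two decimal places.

¥435.78

PV(dividends) I = 9.84·e^(−0.0315·5/12) + 9.84·e^(−0.0315·7/12) + 9.84·e^(−0.0315·8/12) + 9.84·e^(−0.0315·12/12)
I = 9.7117 + 9.6608 + 9.6355 + 9.5349 = 38.5429
F = (S − I)·e^(rT) = (454.21 − 38.5429) · e^(0.0315·18/12)
= 415.6671 · e^0.047250 = 415.6671 × 1.048384 = ¥435.78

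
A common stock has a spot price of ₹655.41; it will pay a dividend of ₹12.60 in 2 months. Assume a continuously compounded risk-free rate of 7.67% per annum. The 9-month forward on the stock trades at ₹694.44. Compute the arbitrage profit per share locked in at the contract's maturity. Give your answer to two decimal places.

PV(dividends) I = 12.60·e^(−0.0767·2/12) = 12.4400
Fair forward F* = (S − I)·e^(rT) = (655.41 − 12.4400)·e^0.057525 = 642.9700 × 1.059212 = 681.0415
Market ₹694.44 > fair 681.0415: forward overpriced → cash-and-carry (borrow at r, buy the stock and collect the dividends, short the forward).
Profit at T = |F_mkt − F*| = |694.44 − 681.0415| = ₹13.40 per share

₹13.40 per share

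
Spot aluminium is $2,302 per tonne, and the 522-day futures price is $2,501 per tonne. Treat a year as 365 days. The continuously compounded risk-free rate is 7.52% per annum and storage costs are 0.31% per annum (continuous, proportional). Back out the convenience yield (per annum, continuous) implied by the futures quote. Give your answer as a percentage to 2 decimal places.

F = S·e^((r+u−y)T) ⇒ (r+u−y) = ln(F/S)/T
ln(2501/2302) = 0.082912; /T ⇒ 0.057975
y = r + u − ln(F/S)/T = 0.0752 + 0.0031 − 0.057975 = 0.020325
y = 2.03%

2.03%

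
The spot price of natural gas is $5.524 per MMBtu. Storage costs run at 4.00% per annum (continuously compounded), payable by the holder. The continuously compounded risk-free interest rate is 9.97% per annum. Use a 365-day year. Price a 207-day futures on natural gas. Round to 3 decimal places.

$5.979 per MMBtu

Net carry = r + u − y = 0.0997 + 0.0400 − 0.0000 = 0.1397
F = S·e^((r+u−y)T) = 5.524 · e^(0.1397 × 207/365) = 5.524 · e^0.079227
= 5.524 × 1.082450 = $5.979 per MMBtu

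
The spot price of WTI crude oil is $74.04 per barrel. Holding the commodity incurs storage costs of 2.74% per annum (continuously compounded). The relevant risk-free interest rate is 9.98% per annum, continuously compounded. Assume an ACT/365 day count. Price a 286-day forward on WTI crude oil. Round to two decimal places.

Net carry = r + u − y = 0.0998 + 0.0274 − 0.0000 = 0.1272
F = S·e^((r+u−y)T) = 74.04 · e^(0.1272 × 286/365) = 74.04 · e^0.099669
= 74.04 × 1.104805 = $81.80 per barrel

$81.80 per barrel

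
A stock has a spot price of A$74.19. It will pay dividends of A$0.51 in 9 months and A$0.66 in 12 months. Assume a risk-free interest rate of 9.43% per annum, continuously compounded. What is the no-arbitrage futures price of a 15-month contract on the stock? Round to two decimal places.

A$82.26

PV(dividends) I = 0.51·e^(−0.0943·9/12) + 0.66·e^(−0.0943·12/12)
I = 0.4752 + 0.6006 = 1.0758
F = (S − I)·e^(rT) = (74.19 − 1.0758) · e^(0.0943·15/12)
= 73.1142 · e^0.117875 = 73.1142 × 1.125103 = A$82.26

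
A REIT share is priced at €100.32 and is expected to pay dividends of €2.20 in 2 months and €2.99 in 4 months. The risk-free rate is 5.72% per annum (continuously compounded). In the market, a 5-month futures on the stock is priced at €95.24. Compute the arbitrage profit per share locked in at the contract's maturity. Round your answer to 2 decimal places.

€2.26 per share

PV(dividends) I = 2.20·e^(−0.0572·2/12) + 2.99·e^(−0.0572·4/12) = 5.1127
Fair futures F* = (S − I)·e^(rT) = (100.32 − 5.1127)·e^0.023833 = 95.2073 × 1.024119 = 97.5036
Market €95.24 < fair 97.5036: forward underpriced → reverse cash-and-carry (short the stock, invest proceeds at r, pay the dividends, go long the forward).
Profit at T = |F_mkt − F*| = |95.24 − 97.5036| = €2.26 per share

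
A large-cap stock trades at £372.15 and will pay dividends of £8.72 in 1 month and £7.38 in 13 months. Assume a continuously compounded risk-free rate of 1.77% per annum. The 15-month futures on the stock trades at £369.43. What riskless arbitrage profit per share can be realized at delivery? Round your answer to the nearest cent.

£5.26 per share

PV(dividends) I = 8.72·e^(−0.0177·1/12) + 7.38·e^(−0.0177·13/12) = 15.9470
Fair futures F* = (S − I)·e^(rT) = (372.15 − 15.9470)·e^0.022125 = 356.2030 × 1.022372 = 364.1720
Market £369.43 > fair 364.1720: forward overpriced → cash-and-carry (borrow at r, buy the stock and collect the dividends, short the forward).
Profit at T = |F_mkt − F*| = |369.43 − 364.1720| = £5.26 per share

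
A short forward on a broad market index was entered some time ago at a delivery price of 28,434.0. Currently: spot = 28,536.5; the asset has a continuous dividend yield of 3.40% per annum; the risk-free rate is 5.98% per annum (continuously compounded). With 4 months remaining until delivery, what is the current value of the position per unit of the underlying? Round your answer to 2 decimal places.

Current fair forward for the remaining 4 months: F = S·e^((r − q)·T), (r − q) = 0.0598 − 0.0340 = 0.0258
F = 28536.5 · e^(0.0258 × 4/12) = 28536.5 × 1.00863709 = 28782.9723
Value of long forward = (F − K)·e^(−rT) = (28782.9723 − 28434.0) · e^(−0.0598·4/12)
= 348.9723 × 0.98026402 = 342.08
Short position value = −(long value) = -342.08

-342.08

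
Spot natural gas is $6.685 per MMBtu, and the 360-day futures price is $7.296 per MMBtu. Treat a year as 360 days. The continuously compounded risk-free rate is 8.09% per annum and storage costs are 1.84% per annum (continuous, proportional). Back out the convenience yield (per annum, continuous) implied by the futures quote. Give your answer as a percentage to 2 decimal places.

F = S·e^((r+u−y)T) ⇒ (r+u−y) = ln(F/S)/T
ln(7.296/6.685) = 0.087460; /T ⇒ 0.087460
y = r + u − ln(F/S)/T = 0.0809 + 0.0184 − 0.087460 = 0.011840
y = 1.18%

1.18%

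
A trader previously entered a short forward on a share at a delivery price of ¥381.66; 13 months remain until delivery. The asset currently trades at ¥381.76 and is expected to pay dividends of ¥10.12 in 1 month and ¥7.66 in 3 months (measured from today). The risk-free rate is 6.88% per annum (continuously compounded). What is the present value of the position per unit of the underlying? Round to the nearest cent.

PV(remaining dividends) I = 10.12·e^(−0.0688·1/12) + 7.66·e^(−0.0688·3/12) = 17.5915
Current forward F = (S − I)·e^(rT) = (381.76 − 17.5915)·e^(0.0688·13/12) = 364.1685 × 1.077381 = 392.3482
Value (long) = (F − K)·e^(−rT) = (392.3482 − 381.66) × 0.928177 = 9.9205
Short position value = −(long value) = -¥9.92

-¥9.92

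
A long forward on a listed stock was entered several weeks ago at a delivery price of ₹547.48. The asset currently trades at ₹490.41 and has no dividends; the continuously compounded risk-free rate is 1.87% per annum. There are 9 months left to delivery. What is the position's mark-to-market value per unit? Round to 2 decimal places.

Current fair forward for the remaining 9 months: F = S·e^(r·T), r = 0.0187
F = 490.41 · e^(0.0187 × 9/12) = 490.41 × 1.014124 = 497.3366
Value of long forward = (F − K)·e^(−rT) = (497.3366 − 547.48) · e^(−0.0187·9/12)
= -50.1434 × 0.986073 = -49.45

-₹49.45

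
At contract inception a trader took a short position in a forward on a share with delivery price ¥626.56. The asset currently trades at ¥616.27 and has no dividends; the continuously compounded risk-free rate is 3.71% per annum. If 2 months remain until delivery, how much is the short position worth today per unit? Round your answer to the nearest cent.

¥6.43

Current fair forward for the remaining 2 months: F = S·e^(r·T), r = 0.0371
F = 616.27 · e^(0.0371 × 2/12) = 616.27 × 1.006202 = 620.0921
Value of long forward = (F − K)·e^(−rT) = (620.0921 − 626.56) · e^(−0.0371·2/12)
= -6.4679 × 0.993836 = -6.43
Short position value = −(long value) = ¥6.43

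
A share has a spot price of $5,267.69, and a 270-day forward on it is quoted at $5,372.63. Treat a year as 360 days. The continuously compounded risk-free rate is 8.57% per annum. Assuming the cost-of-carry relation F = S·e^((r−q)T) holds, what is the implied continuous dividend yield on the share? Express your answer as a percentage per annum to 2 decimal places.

5.94%

From F = S·e^((r−q)T): (r − q) = ln(F/S)/T
ln(5372.63/5267.69) = ln(1.019921) = 0.019725
(r − q) = 0.019725 / (270/360) = 0.026300
q = r − ln(F/S)/T = 0.0857 − 0.026300 = 0.059400
q = 5.94%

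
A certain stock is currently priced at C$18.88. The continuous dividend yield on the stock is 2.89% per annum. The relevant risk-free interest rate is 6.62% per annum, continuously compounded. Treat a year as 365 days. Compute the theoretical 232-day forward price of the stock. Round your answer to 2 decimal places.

C$19.33

F = S·e^((r − q)T) = 18.88 · e^((0.0662 − 0.0289) × 232/365)
= 18.88 · e^0.023708 = 18.88 × 1.023991
F = C$19.33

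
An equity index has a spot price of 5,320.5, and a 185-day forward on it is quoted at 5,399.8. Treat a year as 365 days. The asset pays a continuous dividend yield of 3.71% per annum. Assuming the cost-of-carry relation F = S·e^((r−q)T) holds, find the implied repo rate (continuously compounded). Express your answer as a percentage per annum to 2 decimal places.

From F = S·e^((r−q)T): (r − q) = ln(F/S)/T
ln(5399.8/5320.5) = ln(1.014905) = 0.014795
(r − q) = 0.014795 / (185/365) = 0.029190
r = ln(F/S)/T + q = 0.029190 + 0.0371 = 0.066290
r = 6.63%

6.63%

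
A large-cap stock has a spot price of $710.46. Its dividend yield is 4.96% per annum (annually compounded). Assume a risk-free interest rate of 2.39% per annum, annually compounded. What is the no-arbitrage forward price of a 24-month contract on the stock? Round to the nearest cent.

$676.09

F = S · (1+r)^T / (1+q)^T
= 710.46 × 1.048371 / 1.101660 = 710.46 × 0.951628
F = $676.09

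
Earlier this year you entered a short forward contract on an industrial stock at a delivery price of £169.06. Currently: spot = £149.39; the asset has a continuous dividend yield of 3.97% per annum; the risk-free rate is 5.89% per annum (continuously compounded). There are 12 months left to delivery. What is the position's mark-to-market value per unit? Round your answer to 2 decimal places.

£15.81

Current fair forward for the remaining 12 months: F = S·e^((r − q)·T), (r − q) = 0.0589 − 0.0397 = 0.0192
F = 149.39 · e^(0.0192 × 12/12) = 149.39 × 1.019386 = 152.2861
Value of long forward = (F − K)·e^(−rT) = (152.2861 − 169.06) · e^(−0.0589·12/12)
= -16.7739 × 0.942801 = -15.81
Short position value = −(long value) = £15.81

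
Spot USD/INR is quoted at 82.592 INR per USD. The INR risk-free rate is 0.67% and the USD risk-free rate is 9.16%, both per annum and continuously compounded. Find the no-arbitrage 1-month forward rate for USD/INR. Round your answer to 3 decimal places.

F = S·e^((r_INR − r_USD)T) = 82.592 · e^((0.0067 − 0.0916) × 1/12)
= 82.592 · e^-0.007075 = 82.592 × 0.992950
F = 82.010 INR per USD

82.010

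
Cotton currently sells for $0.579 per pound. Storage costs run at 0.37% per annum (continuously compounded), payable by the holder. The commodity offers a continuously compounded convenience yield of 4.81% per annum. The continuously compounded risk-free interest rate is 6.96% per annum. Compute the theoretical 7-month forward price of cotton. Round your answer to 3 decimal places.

Net carry = r + u − y = 0.0696 + 0.0037 − 0.0481 = 0.0252
F = S·e^((r+u−y)T) = 0.579 · e^(0.0252 × 7/12) = 0.579 · e^0.014700
= 0.579 × 1.014809 = $0.588 per pound

$0.588 per pound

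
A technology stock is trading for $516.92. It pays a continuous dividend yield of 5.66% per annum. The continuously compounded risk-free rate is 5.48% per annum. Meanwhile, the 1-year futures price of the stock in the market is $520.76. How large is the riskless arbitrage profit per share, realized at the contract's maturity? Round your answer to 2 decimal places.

$4.77 per share

Fair futures: F* = S·e^(carry·T), with carry = (r − q) = 0.0548 − 0.0566 = -0.0018
F* = 516.92 · e^(-0.0018 × 1) = 516.92 · e^-0.001800 = 516.92 × 0.998202 = $515.9906
Market $520.76 > fair $515.9906: forward overpriced → cash-and-carry (buy spot, short the forward).
At maturity, profit = |F_mkt − F*| = |520.76 − 515.9906| = $4.77 per share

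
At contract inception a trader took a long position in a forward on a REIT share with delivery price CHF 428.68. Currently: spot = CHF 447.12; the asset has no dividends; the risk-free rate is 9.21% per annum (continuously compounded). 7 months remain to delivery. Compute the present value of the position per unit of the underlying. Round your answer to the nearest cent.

Current fair forward for the remaining 7 months: F = S·e^(r·T), r = 0.0921
F = 447.12 · e^(0.0921 × 7/12) = 447.12 × 1.055194 = 471.7983
Value of long forward = (F − K)·e^(−rT) = (471.7983 − 428.68) · e^(−0.0921·7/12)
= 43.1183 × 0.947693 = 40.86

CHF 40.86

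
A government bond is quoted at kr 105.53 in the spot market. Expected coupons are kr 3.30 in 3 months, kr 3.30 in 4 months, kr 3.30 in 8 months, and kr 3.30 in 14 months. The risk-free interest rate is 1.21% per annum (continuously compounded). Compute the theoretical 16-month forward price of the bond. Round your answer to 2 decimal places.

PV(coupons) I = 3.30·e^(−0.0121·3/12) + 3.30·e^(−0.0121·4/12) + 3.30·e^(−0.0121·8/12) + 3.30·e^(−0.0121·14/12)
I = 3.2900 + 3.2867 + 3.2735 + 3.2537 = 13.1039
F = (S − I)·e^(rT) = (105.53 − 13.1039) · e^(0.0121·16/12)
= 92.4261 · e^0.016133 = 92.4261 × 1.016264 = kr 93.93

kr 93.93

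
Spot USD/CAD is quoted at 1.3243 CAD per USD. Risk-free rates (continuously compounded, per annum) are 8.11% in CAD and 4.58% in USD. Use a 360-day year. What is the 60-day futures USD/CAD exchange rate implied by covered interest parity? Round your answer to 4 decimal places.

F = S·e^((r_CAD − r_USD)T) = 1.3243 · e^((0.0811 − 0.0458) × 60/360)
= 1.3243 · e^0.005883 = 1.3243 × 1.005900
F = 1.3321 CAD per USD

1.3321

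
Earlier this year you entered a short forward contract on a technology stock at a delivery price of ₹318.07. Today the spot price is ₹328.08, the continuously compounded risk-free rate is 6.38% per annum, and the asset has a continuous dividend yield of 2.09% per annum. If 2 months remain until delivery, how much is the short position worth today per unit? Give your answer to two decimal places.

-₹12.23

Current fair forward for the remaining 2 months: F = S·e^((r − q)·T), (r − q) = 0.0638 − 0.0209 = 0.0429
F = 328.08 · e^(0.0429 × 2/12) = 328.08 × 1.007176 = 330.4343
Value of long forward = (F − K)·e^(−rT) = (330.4343 − 318.07) · e^(−0.0638·2/12)
= 12.3643 × 0.989423 = 12.23
Short position value = −(long value) = -₹12.23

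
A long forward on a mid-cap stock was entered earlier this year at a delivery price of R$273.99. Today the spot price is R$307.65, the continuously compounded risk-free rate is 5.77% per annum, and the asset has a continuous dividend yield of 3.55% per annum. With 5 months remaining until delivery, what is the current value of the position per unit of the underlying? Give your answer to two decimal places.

R$35.65

Current fair forward for the remaining 5 months: F = S·e^((r − q)·T), (r − q) = 0.0577 − 0.0355 = 0.0222
F = 307.65 · e^(0.0222 × 5/12) = 307.65 × 1.009293 = 310.5090
Value of long forward = (F − K)·e^(−rT) = (310.5090 − 273.99) · e^(−0.0577·5/12)
= 36.5190 × 0.976245 = 35.65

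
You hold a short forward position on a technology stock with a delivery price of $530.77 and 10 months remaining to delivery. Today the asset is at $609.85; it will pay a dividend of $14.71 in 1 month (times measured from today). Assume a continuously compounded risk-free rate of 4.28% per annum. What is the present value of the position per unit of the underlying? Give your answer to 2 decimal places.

PV(remaining dividends) I = 14.71·e^(−0.0428·1/12) = 14.6576
Current forward F = (S − I)·e^(rT) = (609.85 − 14.6576)·e^(0.0428·10/12) = 595.1924 × 1.036310 = 616.8038
Value (long) = (F − K)·e^(−rT) = (616.8038 − 530.77) × 0.964962 = 83.0193
Short position value = −(long value) = -$83.02

-$83.02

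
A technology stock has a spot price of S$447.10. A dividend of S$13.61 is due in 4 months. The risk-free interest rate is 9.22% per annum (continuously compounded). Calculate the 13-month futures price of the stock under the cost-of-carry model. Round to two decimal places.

PV(dividends) I = 13.61·e^(−0.0922·4/12)
I = 13.1981
F = (S − I)·e^(rT) = (447.10 − 13.1981) · e^(0.0922·13/12)
= 433.9019 · e^0.099883 = 433.9019 × 1.105042 = S$479.48

S$479.48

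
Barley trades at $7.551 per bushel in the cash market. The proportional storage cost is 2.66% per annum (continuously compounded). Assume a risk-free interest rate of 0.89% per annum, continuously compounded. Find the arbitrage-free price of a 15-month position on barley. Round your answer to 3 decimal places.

Net carry = r + u − y = 0.0089 + 0.0266 − 0.0000 = 0.0355
F = S·e^((r+u−y)T) = 7.551 · e^(0.0355 × 15/12) = 7.551 · e^0.044375
= 7.551 × 1.045374 = $7.894 per bushel

$7.894 per bushel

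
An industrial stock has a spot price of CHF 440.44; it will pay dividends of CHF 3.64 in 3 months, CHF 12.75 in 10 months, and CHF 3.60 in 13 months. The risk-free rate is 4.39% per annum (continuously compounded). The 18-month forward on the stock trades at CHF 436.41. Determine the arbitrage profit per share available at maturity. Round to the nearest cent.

PV(dividends) I = 3.64·e^(−0.0439·3/12) + 12.75·e^(−0.0439·10/12) + 3.60·e^(−0.0439·13/12) = 19.3251
Fair forward F* = (S − I)·e^(rT) = (440.44 − 19.3251)·e^0.065850 = 421.1149 × 1.068066 = 449.7785
Market CHF 436.41 < fair 449.7785: forward underpriced → reverse cash-and-carry (short the stock, invest proceeds at r, pay the dividends, go long the forward).
Profit at T = |F_mkt − F*| = |436.41 − 449.7785| = CHF 13.37 per share

CHF 13.37 per share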